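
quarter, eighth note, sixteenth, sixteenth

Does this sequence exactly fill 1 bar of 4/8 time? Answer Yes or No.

One bar of 4/8 = 8 sixteenth notes.
Convert each value to sixteenth notes: quarter = 4; eighth note = 2; sixteenth = 1; sixteenth = 1.
Sum: 4 + 2 + 1 + 1 = 8.
8 equals 8, so the answer is Yes.

Yes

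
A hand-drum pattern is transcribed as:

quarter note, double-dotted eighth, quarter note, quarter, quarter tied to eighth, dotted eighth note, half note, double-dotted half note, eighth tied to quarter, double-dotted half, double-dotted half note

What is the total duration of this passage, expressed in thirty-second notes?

161

Working in thirty-second notes: quarter note = 8; double-dotted eighth = 7; quarter note = 8; quarter = 8; quarter tied to eighth (quarter + eighth) = 12; dotted eighth note = 6; half note = 16; double-dotted half note = 28; eighth tied to quarter (eighth + quarter) = 12; double-dotted half = 28; double-dotted half note = 28.
Total: 8 + 7 + 8 + 8 + 12 + 6 + 16 + 28 + 12 + 28 + 28 = 161 thirty-second notes.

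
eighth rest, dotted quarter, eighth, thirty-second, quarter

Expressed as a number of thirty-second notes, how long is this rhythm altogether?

29

Each duration in thirty-second notes: eighth rest = 4; dotted quarter = 12; eighth = 4; thirty-second = 1; quarter = 8.
Altogether 4 + 12 + 4 + 1 + 8 = 29 thirty-second notes.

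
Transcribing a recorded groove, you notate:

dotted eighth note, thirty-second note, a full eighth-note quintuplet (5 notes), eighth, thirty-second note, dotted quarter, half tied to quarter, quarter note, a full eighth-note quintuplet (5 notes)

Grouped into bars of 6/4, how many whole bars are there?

1

One bar of 6/4 = 48 thirty-second notes.
In thirty-second notes: dotted eighth note = 6; thirty-second note = 1; a full eighth-note quintuplet (5 notes) (five quintuplet eighths span one half) = 16; eighth = 4; thirty-second note = 1; dotted quarter = 12; half tied to quarter (half + quarter) = 24; quarter note = 8; a full eighth-note quintuplet (5 notes) (five quintuplet eighths span one half) = 16.
Adding: 6 + 1 + 16 + 4 + 1 + 12 + 24 + 8 + 16 = 88.
88 ÷ 48 = 1 complete bar with 40 left over.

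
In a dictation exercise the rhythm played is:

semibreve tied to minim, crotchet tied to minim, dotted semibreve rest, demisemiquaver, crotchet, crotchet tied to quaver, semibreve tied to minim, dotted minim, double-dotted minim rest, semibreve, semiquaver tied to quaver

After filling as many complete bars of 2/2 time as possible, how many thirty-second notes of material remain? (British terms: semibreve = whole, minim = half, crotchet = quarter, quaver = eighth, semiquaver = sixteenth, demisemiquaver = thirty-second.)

One bar of 2/2 = 32 thirty-second notes.
Each duration in thirty-second notes: semibreve tied to minim (semibreve + minim) = 48; crotchet tied to minim (crotchet + minim) = 24; dotted semibreve rest = 48; demisemiquaver = 1; crotchet = 8; crotchet tied to quaver (crotchet + quaver) = 12; semibreve tied to minim (semibreve + minim) = 48; dotted minim = 24; double-dotted minim rest = 28; semibreve = 32; semiquaver tied to quaver (semiquaver + quaver) = 6.
Sum: 48 + 24 + 48 + 1 + 8 + 12 + 48 + 24 + 28 + 32 + 6 = 279.
279 ÷ 32 = 8 complete bars with 23 thirty-second notes remaining.

23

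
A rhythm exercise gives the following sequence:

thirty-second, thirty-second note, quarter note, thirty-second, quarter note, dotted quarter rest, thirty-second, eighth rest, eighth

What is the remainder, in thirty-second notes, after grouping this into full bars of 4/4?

One bar of 4/4 = 32 thirty-second notes.
Express everything in thirty-second notes: thirty-second = 1; thirty-second note = 1; quarter note = 8; thirty-second = 1; quarter note = 8; dotted quarter rest = 12; thirty-second = 1; eighth rest = 4; eighth = 4.
Altogether 1 + 1 + 8 + 1 + 8 + 12 + 1 + 4 + 4 = 40.
40 ÷ 32 = 1 complete bar with 8 thirty-second notes remaining.

8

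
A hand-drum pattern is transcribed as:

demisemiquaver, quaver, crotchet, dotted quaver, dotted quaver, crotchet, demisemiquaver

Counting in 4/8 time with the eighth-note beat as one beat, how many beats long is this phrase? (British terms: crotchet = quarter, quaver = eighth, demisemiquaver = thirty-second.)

8.5

One eighth-note beat = 4 thirty-second notes.
Convert each value to thirty-second notes: demisemiquaver = 1; quaver = 4; crotchet = 8; dotted quaver = 6; dotted quaver = 6; crotchet = 8; demisemiquaver = 1.
Sum: 1 + 4 + 8 + 6 + 6 + 8 + 1 = 34.
34 ÷ 4 = 8.5 beats.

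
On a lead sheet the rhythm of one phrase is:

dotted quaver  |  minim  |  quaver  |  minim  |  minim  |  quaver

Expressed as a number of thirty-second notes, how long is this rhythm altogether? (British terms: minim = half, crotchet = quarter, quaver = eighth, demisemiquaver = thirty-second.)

Express everything in thirty-second notes: dotted quaver = 6; minim = 16; quaver = 4; minim = 16; minim = 16; quaver = 4.
Adding: 6 + 16 + 4 + 16 + 16 + 4 = 62 thirty-second notes.

62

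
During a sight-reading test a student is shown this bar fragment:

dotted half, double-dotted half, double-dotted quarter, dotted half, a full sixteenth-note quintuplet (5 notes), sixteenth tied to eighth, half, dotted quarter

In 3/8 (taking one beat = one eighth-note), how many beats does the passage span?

33

One eighth-note beat = 2 sixteenth notes.
Each duration in sixteenth notes: dotted half = 12; double-dotted half = 14; double-dotted quarter = 7; dotted half = 12; a full sixteenth-note quintuplet (5 notes) (five quintuplet sixteenths span one quarter) = 4; sixteenth tied to eighth (sixteenth + eighth) = 3; half = 8; dotted quarter = 6.
Total: 12 + 14 + 7 + 12 + 4 + 3 + 8 + 6 = 66.
66 ÷ 2 = 33 beats.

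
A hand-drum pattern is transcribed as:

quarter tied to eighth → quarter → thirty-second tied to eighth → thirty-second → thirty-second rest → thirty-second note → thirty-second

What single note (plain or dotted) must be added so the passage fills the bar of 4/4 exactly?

dotted sixteenth note

The bar of 4/4 = 32 thirty-second notes.
In thirty-second notes: quarter tied to eighth (quarter + eighth) = 12; quarter = 8; thirty-second tied to eighth (thirty-second + eighth) = 5; thirty-second = 1; thirty-second rest = 1; thirty-second note = 1; thirty-second = 1.
Sum: 12 + 8 + 5 + 1 + 1 + 1 + 1 = 29.
Remaining: 32 − 29 = 3 thirty-second notes, which is a dotted sixteenth note.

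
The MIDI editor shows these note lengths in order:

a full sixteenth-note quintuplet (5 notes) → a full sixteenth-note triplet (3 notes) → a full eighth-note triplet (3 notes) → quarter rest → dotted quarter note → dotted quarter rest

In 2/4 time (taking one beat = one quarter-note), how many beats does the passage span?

One quarter-note beat = 2 eighth notes.
Convert each value to eighth notes: a full sixteenth-note quintuplet (5 notes) (five quintuplet sixteenths span one quarter) = 2; a full sixteenth-note triplet (3 notes) (three triplet sixteenths span one eighth) = 1; a full eighth-note triplet (3 notes) (three triplet eighths span one quarter) = 2; quarter rest = 2; dotted quarter note = 3; dotted quarter rest = 3.
Altogether 2 + 1 + 2 + 2 + 3 + 3 = 13.
13 ÷ 2 = 6.5 beats.

6.5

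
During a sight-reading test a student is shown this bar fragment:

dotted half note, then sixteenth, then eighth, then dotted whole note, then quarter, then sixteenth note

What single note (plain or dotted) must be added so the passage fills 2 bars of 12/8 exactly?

2 bars of 12/8 = 48 sixteenth notes.
In sixteenth notes: dotted half note = 12; sixteenth = 1; eighth = 2; dotted whole note = 24; quarter = 4; sixteenth note = 1.
Total: 12 + 1 + 2 + 24 + 4 + 1 = 44.
Remaining: 48 − 44 = 4 sixteenth notes, which is a quarter note.

quarter note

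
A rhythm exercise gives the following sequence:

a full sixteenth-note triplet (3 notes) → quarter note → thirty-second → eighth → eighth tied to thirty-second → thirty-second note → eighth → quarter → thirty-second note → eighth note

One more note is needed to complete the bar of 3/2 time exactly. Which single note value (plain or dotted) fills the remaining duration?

The bar of 3/2 = 48 thirty-second notes.
Convert each value to thirty-second notes: a full sixteenth-note triplet (3 notes) (three triplet sixteenths span one eighth) = 4; quarter note = 8; thirty-second = 1; eighth = 4; eighth tied to thirty-second (eighth + thirty-second) = 5; thirty-second note = 1; eighth = 4; quarter = 8; thirty-second note = 1; eighth note = 4.
Altogether 4 + 8 + 1 + 4 + 5 + 1 + 4 + 8 + 1 + 4 = 40.
Remaining: 48 − 40 = 8 thirty-second notes, which is a quarter note.

quarter note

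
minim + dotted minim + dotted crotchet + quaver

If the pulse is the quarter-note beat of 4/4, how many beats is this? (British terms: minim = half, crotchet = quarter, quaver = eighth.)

One quarter-note beat = 2 eighth notes.
In eighth notes: minim = 4; dotted minim = 6; dotted crotchet = 3; quaver = 1.
Total: 4 + 6 + 3 + 1 = 14.
14 ÷ 2 = 7 beats.

7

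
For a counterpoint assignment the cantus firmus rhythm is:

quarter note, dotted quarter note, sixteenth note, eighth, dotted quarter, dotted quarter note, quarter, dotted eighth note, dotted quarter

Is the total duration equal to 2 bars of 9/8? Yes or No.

One bar of 9/8 = 18 sixteenth notes, so 2 bars = 36.
Each duration in sixteenth notes: quarter note = 4; dotted quarter note = 6; sixteenth note = 1; eighth = 2; dotted quarter = 6; dotted quarter note = 6; quarter = 4; dotted eighth note = 3; dotted quarter = 6.
Total: 4 + 6 + 1 + 2 + 6 + 6 + 4 + 3 + 6 = 38.
38 exceeds 36, so the answer is No.

No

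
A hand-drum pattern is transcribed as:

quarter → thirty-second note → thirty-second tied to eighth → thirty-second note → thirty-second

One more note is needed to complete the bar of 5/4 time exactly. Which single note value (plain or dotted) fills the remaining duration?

The bar of 5/4 = 40 thirty-second notes.
In thirty-second notes: quarter = 8; thirty-second note = 1; thirty-second tied to eighth (thirty-second + eighth) = 5; thirty-second note = 1; thirty-second = 1.
Sum: 8 + 1 + 5 + 1 + 1 = 16.
Remaining: 40 − 16 = 24 thirty-second notes, which is a dotted half note.

dotted half note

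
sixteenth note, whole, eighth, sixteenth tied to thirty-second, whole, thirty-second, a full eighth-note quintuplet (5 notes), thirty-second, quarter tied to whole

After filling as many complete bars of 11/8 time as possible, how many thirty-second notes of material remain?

One bar of 11/8 = 44 thirty-second notes.
In thirty-second notes: sixteenth note = 2; whole = 32; eighth = 4; sixteenth tied to thirty-second (sixteenth + thirty-second) = 3; whole = 32; thirty-second = 1; a full eighth-note quintuplet (5 notes) (five quintuplet eighths span one half) = 16; thirty-second = 1; quarter tied to whole (quarter + whole) = 40.
Altogether 2 + 32 + 4 + 3 + 32 + 1 + 16 + 1 + 40 = 131.
131 ÷ 44 = 2 complete bars with 43 thirty-second notes remaining.

43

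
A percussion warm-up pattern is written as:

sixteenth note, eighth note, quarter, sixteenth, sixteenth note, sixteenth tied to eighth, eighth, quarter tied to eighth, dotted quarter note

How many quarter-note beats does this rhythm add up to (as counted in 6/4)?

One quarter-note beat = 4 sixteenth notes.
Each duration in sixteenth notes: sixteenth note = 1; eighth note = 2; quarter = 4; sixteenth = 1; sixteenth note = 1; sixteenth tied to eighth (sixteenth + eighth) = 3; eighth = 2; quarter tied to eighth (quarter + eighth) = 6; dotted quarter note = 6.
Total: 1 + 2 + 4 + 1 + 1 + 3 + 2 + 6 + 6 = 26.
26 ÷ 4 = 6.5 beats.

6.5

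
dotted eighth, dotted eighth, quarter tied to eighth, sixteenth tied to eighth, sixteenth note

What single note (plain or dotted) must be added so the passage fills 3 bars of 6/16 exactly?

eighth note

3 bars of 6/16 = 18 sixteenth notes.
Each duration in sixteenth notes: dotted eighth = 3; dotted eighth = 3; quarter tied to eighth (quarter + eighth) = 6; sixteenth tied to eighth (sixteenth + eighth) = 3; sixteenth note = 1.
Sum: 3 + 3 + 6 + 3 + 1 = 16.
Remaining: 18 − 16 = 2 sixteenth notes, which is a eighth note.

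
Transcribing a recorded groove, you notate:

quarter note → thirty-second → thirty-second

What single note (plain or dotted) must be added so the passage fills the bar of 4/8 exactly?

The bar of 4/8 = 16 thirty-second notes.
Express everything in thirty-second notes: quarter note = 8; thirty-second = 1; thirty-second = 1.
Altogether 8 + 1 + 1 = 10.
Remaining: 16 − 10 = 6 thirty-second notes, which is a dotted eighth note.

dotted eighth note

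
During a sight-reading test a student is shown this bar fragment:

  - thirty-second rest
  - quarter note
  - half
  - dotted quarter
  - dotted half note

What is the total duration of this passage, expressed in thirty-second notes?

In thirty-second notes: thirty-second rest = 1; quarter note = 8; half = 16; dotted quarter = 12; dotted half note = 24.
Altogether 1 + 8 + 16 + 12 + 24 = 61 thirty-second notes.

61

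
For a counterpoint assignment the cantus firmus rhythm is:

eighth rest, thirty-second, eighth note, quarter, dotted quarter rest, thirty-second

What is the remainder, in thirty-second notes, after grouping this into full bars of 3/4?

One bar of 3/4 = 24 thirty-second notes.
Each duration in thirty-second notes: eighth rest = 4; thirty-second = 1; eighth note = 4; quarter = 8; dotted quarter rest = 12; thirty-second = 1.
Sum: 4 + 1 + 4 + 8 + 12 + 1 = 30.
30 ÷ 24 = 1 complete bar with 6 thirty-second notes remaining.

6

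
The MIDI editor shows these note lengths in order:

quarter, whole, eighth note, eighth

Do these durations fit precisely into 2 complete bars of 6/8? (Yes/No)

Yes

One bar of 6/8 = 6 eighth notes, so 2 bars = 12.
Each duration in eighth notes: quarter = 2; whole = 8; eighth note = 1; eighth = 1.
Sum: 2 + 8 + 1 + 1 = 12.
12 equals 12, so the answer is Yes.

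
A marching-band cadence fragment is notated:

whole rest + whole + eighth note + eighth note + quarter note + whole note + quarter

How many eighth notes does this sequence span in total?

Each duration in eighth notes: whole rest = 8; whole = 8; eighth note = 1; eighth note = 1; quarter note = 2; whole note = 8; quarter = 2.
Sum: 8 + 8 + 1 + 1 + 2 + 8 + 2 = 30 eighth notes.

30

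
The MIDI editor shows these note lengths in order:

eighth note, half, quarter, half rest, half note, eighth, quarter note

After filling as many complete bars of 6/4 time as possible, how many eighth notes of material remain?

One bar of 6/4 = 12 eighth notes.
Express everything in eighth notes: eighth note = 1; half = 4; quarter = 2; half rest = 4; half note = 4; eighth = 1; quarter note = 2.
Total: 1 + 4 + 2 + 4 + 4 + 1 + 2 = 18.
18 ÷ 12 = 1 complete bar with 6 eighth notes remaining.

6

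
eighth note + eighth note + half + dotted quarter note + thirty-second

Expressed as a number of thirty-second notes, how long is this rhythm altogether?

37

In thirty-second notes: eighth note = 4; eighth note = 4; half = 16; dotted quarter note = 12; thirty-second = 1.
Adding: 4 + 4 + 16 + 12 + 1 = 37 thirty-second notes.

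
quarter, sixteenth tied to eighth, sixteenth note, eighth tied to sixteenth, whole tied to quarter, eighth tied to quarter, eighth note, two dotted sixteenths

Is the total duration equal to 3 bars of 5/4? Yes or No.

No

One bar of 5/4 = 40 thirty-second notes, so 3 bars = 120.
Working in thirty-second notes: quarter = 8; sixteenth tied to eighth (sixteenth + eighth) = 6; sixteenth note = 2; eighth tied to sixteenth (eighth + sixteenth) = 6; whole tied to quarter (whole + quarter) = 40; eighth tied to quarter (eighth + quarter) = 12; eighth note = 4; dotted sixteenth = 3; dotted sixteenth = 3.
Altogether 8 + 6 + 2 + 6 + 40 + 12 + 4 + 3 + 3 = 84.
84 falls short of 120, so the answer is No.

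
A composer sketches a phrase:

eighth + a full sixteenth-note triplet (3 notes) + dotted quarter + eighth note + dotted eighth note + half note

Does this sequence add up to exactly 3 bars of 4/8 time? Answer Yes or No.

No

One bar of 4/8 = 8 sixteenth notes, so 3 bars = 24.
Convert each value to sixteenth notes: eighth = 2; a full sixteenth-note triplet (3 notes) (three triplet sixteenths span one eighth) = 2; dotted quarter = 6; eighth note = 2; dotted eighth note = 3; half note = 8.
Sum: 2 + 2 + 6 + 2 + 3 + 8 = 23.
23 falls short of 24, so the answer is No.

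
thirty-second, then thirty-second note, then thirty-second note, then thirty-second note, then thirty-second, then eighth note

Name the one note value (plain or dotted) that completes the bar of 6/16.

The bar of 6/16 = 12 thirty-second notes.
Working in thirty-second notes: thirty-second = 1; thirty-second note = 1; thirty-second note = 1; thirty-second note = 1; thirty-second = 1; eighth note = 4.
Adding: 1 + 1 + 1 + 1 + 1 + 4 = 9.
Remaining: 12 − 9 = 3 thirty-second notes, which is a dotted sixteenth note.

dotted sixteenth note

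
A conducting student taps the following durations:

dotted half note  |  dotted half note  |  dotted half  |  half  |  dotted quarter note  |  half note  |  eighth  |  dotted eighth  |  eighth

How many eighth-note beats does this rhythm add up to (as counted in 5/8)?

32.5

One eighth-note beat = 2 sixteenth notes.
Working in sixteenth notes: dotted half note = 12; dotted half note = 12; dotted half = 12; half = 8; dotted quarter note = 6; half note = 8; eighth = 2; dotted eighth = 3; eighth = 2.
Total: 12 + 12 + 12 + 8 + 6 + 8 + 2 + 3 + 2 = 65.
65 ÷ 2 = 32.5 beats.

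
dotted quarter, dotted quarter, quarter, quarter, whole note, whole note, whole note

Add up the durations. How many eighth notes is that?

34

Working in eighth notes: dotted quarter = 3; dotted quarter = 3; quarter = 2; quarter = 2; whole note = 8; whole note = 8; whole note = 8.
Total: 3 + 3 + 2 + 2 + 8 + 8 + 8 = 34 eighth notes.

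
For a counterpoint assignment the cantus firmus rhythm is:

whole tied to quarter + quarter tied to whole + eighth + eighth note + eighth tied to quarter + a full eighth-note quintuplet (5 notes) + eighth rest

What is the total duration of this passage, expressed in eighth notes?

Express everything in eighth notes: whole tied to quarter (whole + quarter) = 10; quarter tied to whole (quarter + whole) = 10; eighth = 1; eighth note = 1; eighth tied to quarter (eighth + quarter) = 3; a full eighth-note quintuplet (5 notes) (five quintuplet eighths span one half) = 4; eighth rest = 1.
Sum: 10 + 10 + 1 + 1 + 3 + 4 + 1 = 30 eighth notes.

30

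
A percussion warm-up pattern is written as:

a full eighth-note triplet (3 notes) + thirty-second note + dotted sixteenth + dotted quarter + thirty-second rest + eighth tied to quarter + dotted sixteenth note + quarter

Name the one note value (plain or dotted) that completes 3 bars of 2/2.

dotted whole note

3 bars of 2/2 = 96 thirty-second notes.
Express everything in thirty-second notes: a full eighth-note triplet (3 notes) (three triplet eighths span one quarter) = 8; thirty-second note = 1; dotted sixteenth = 3; dotted quarter = 12; thirty-second rest = 1; eighth tied to quarter (eighth + quarter) = 12; dotted sixteenth note = 3; quarter = 8.
Total: 8 + 1 + 3 + 12 + 1 + 12 + 3 + 8 = 48.
Remaining: 96 − 48 = 48 thirty-second notes, which is a dotted whole note.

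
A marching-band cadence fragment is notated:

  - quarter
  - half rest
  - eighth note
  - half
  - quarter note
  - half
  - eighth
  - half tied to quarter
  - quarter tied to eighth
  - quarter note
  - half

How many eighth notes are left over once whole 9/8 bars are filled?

6

One bar of 9/8 = 9 eighth notes.
Express everything in eighth notes: quarter = 2; half rest = 4; eighth note = 1; half = 4; quarter note = 2; half = 4; eighth = 1; half tied to quarter (half + quarter) = 6; quarter tied to eighth (quarter + eighth) = 3; quarter note = 2; half = 4.
Adding: 2 + 4 + 1 + 4 + 2 + 4 + 1 + 6 + 3 + 2 + 4 = 33.
33 ÷ 9 = 3 complete bars with 6 eighth notes remaining.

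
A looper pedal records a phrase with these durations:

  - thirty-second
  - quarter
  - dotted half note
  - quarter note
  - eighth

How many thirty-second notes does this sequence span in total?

In thirty-second notes: thirty-second = 1; quarter = 8; dotted half note = 24; quarter note = 8; eighth = 4.
Sum: 1 + 8 + 24 + 8 + 4 = 45 thirty-second notes.

45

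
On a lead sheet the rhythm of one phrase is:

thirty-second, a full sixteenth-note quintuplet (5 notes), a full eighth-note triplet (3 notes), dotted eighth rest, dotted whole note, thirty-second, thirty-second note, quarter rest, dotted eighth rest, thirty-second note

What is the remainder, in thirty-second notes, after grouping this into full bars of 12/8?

40

One bar of 12/8 = 48 thirty-second notes.
Convert each value to thirty-second notes: thirty-second = 1; a full sixteenth-note quintuplet (5 notes) (five quintuplet sixteenths span one quarter) = 8; a full eighth-note triplet (3 notes) (three triplet eighths span one quarter) = 8; dotted eighth rest = 6; dotted whole note = 48; thirty-second = 1; thirty-second note = 1; quarter rest = 8; dotted eighth rest = 6; thirty-second note = 1.
Adding: 1 + 8 + 8 + 6 + 48 + 1 + 1 + 8 + 6 + 1 = 88.
88 ÷ 48 = 1 complete bar with 40 thirty-second notes remaining.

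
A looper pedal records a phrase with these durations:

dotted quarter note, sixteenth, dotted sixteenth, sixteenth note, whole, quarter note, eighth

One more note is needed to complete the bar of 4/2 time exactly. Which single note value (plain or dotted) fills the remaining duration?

thirty-second note

The bar of 4/2 = 64 thirty-second notes.
Express everything in thirty-second notes: dotted quarter note = 12; sixteenth = 2; dotted sixteenth = 3; sixteenth note = 2; whole = 32; quarter note = 8; eighth = 4.
Altogether 12 + 2 + 3 + 2 + 32 + 8 + 4 = 63.
Remaining: 64 − 63 = 1 thirty-second note, which is a thirty-second note.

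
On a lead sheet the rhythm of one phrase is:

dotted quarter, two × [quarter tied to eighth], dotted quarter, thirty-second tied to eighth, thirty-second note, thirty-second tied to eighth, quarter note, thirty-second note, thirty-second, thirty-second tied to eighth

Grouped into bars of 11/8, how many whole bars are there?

One bar of 11/8 = 44 thirty-second notes.
Express everything in thirty-second notes: dotted quarter = 12; quarter tied to eighth (quarter + eighth) = 12; quarter tied to eighth (quarter + eighth) = 12; dotted quarter = 12; thirty-second tied to eighth (thirty-second + eighth) = 5; thirty-second note = 1; thirty-second tied to eighth (thirty-second + eighth) = 5; quarter note = 8; thirty-second note = 1; thirty-second = 1; thirty-second tied to eighth (thirty-second + eighth) = 5.
Total: 12 + 12 + 12 + 12 + 5 + 1 + 5 + 8 + 1 + 1 + 5 = 74.
74 ÷ 44 = 1 complete bar with 30 left over.

1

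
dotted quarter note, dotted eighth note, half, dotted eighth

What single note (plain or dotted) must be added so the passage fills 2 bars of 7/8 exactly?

half note

2 bars of 7/8 = 28 sixteenth notes.
Each duration in sixteenth notes: dotted quarter note = 6; dotted eighth note = 3; half = 8; dotted eighth = 3.
Sum: 6 + 3 + 8 + 3 = 20.
Remaining: 28 − 20 = 8 sixteenth notes, which is a half note.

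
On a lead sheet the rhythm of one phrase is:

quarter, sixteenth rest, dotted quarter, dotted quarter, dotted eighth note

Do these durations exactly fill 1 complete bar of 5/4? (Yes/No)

One bar of 5/4 = 20 sixteenth notes.
Working in sixteenth notes: quarter = 4; sixteenth rest = 1; dotted quarter = 6; dotted quarter = 6; dotted eighth note = 3.
Sum: 4 + 1 + 6 + 6 + 3 = 20.
20 equals 20, so the answer is Yes.

Yes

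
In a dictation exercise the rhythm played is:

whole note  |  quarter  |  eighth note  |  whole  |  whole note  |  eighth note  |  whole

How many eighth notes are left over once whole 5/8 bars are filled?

1

One bar of 5/8 = 5 eighth notes.
Working in eighth notes: whole note = 8; quarter = 2; eighth note = 1; whole = 8; whole note = 8; eighth note = 1; whole = 8.
Altogether 8 + 2 + 1 + 8 + 8 + 1 + 8 = 36.
36 ÷ 5 = 7 complete bars with 1 eighth note remaining.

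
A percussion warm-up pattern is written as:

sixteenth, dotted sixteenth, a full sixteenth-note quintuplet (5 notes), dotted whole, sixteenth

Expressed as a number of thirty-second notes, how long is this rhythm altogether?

Convert each value to thirty-second notes: sixteenth = 2; dotted sixteenth = 3; a full sixteenth-note quintuplet (5 notes) (five quintuplet sixteenths span one quarter) = 8; dotted whole = 48; sixteenth = 2.
Total: 2 + 3 + 8 + 48 + 2 = 63 thirty-second notes.

63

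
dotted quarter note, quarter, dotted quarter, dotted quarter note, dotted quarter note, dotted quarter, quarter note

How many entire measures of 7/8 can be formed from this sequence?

2

One bar of 7/8 = 7 eighth notes.
Working in eighth notes: dotted quarter note = 3; quarter = 2; dotted quarter = 3; dotted quarter note = 3; dotted quarter note = 3; dotted quarter = 3; quarter note = 2.
Altogether 3 + 2 + 3 + 3 + 3 + 3 + 2 = 19.
19 ÷ 7 = 2 complete bars with 5 left over.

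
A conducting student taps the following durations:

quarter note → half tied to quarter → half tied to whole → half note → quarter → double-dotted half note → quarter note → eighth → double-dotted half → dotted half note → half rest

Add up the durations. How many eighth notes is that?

53

Express everything in eighth notes: quarter note = 2; half tied to quarter (half + quarter) = 6; half tied to whole (half + whole) = 12; half note = 4; quarter = 2; double-dotted half note = 7; quarter note = 2; eighth = 1; double-dotted half = 7; dotted half note = 6; half rest = 4.
Altogether 2 + 6 + 12 + 4 + 2 + 7 + 2 + 1 + 7 + 6 + 4 = 53 eighth notes.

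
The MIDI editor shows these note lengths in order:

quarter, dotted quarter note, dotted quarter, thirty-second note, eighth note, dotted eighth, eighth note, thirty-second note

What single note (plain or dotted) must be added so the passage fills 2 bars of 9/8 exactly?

dotted half note

2 bars of 9/8 = 72 thirty-second notes.
Each duration in thirty-second notes: quarter = 8; dotted quarter note = 12; dotted quarter = 12; thirty-second note = 1; eighth note = 4; dotted eighth = 6; eighth note = 4; thirty-second note = 1.
Altogether 8 + 12 + 12 + 1 + 4 + 6 + 4 + 1 = 48.
Remaining: 72 − 48 = 24 thirty-second notes, which is a dotted half note.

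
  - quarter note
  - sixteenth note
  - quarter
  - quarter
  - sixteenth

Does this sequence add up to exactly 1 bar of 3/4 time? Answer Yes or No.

No

One bar of 3/4 = 12 sixteenth notes.
Each duration in sixteenth notes: quarter note = 4; sixteenth note = 1; quarter = 4; quarter = 4; sixteenth = 1.
Total: 4 + 1 + 4 + 4 + 1 = 14.
14 exceeds 12, so the answer is No.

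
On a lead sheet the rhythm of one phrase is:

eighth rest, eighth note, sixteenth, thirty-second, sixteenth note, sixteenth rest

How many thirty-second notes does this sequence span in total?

Express everything in thirty-second notes: eighth rest = 4; eighth note = 4; sixteenth = 2; thirty-second = 1; sixteenth note = 2; sixteenth rest = 2.
Adding: 4 + 4 + 2 + 1 + 2 + 2 = 15 thirty-second notes.

15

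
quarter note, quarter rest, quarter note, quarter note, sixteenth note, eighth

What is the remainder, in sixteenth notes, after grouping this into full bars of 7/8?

One bar of 7/8 = 14 sixteenth notes.
Express everything in sixteenth notes: quarter note = 4; quarter rest = 4; quarter note = 4; quarter note = 4; sixteenth note = 1; eighth = 2.
Total: 4 + 4 + 4 + 4 + 1 + 2 = 19.
19 ÷ 14 = 1 complete bar with 5 sixteenth notes remaining.

5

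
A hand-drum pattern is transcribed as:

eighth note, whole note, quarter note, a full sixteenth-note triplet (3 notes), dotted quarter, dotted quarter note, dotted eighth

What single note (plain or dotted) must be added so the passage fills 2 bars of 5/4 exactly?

2 bars of 5/4 = 40 sixteenth notes.
Working in sixteenth notes: eighth note = 2; whole note = 16; quarter note = 4; a full sixteenth-note triplet (3 notes) (three triplet sixteenths span one eighth) = 2; dotted quarter = 6; dotted quarter note = 6; dotted eighth = 3.
Adding: 2 + 16 + 4 + 2 + 6 + 6 + 3 = 39.
Remaining: 40 − 39 = 1 sixteenth note, which is a sixteenth note.

sixteenth note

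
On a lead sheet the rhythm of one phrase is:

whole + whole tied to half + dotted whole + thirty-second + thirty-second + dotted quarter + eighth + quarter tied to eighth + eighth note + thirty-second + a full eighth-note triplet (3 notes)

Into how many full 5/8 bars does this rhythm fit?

8

One bar of 5/8 = 20 thirty-second notes.
In thirty-second notes: whole = 32; whole tied to half (whole + half) = 48; dotted whole = 48; thirty-second = 1; thirty-second = 1; dotted quarter = 12; eighth = 4; quarter tied to eighth (quarter + eighth) = 12; eighth note = 4; thirty-second = 1; a full eighth-note triplet (3 notes) (three triplet eighths span one quarter) = 8.
Total: 32 + 48 + 48 + 1 + 1 + 12 + 4 + 12 + 4 + 1 + 8 = 171.
171 ÷ 20 = 8 complete bars with 11 left over.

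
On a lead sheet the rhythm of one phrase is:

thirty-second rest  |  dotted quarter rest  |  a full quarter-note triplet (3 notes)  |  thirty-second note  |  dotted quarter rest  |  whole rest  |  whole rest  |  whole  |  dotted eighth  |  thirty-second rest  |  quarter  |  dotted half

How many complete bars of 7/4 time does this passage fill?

One bar of 7/4 = 56 thirty-second notes.
Express everything in thirty-second notes: thirty-second rest = 1; dotted quarter rest = 12; a full quarter-note triplet (3 notes) (three triplet quarters span one half) = 16; thirty-second note = 1; dotted quarter rest = 12; whole rest = 32; whole rest = 32; whole = 32; dotted eighth = 6; thirty-second rest = 1; quarter = 8; dotted half = 24.
Altogether 1 + 12 + 16 + 1 + 12 + 32 + 32 + 32 + 6 + 1 + 8 + 24 = 177.
177 ÷ 56 = 3 complete bars with 9 left over.

3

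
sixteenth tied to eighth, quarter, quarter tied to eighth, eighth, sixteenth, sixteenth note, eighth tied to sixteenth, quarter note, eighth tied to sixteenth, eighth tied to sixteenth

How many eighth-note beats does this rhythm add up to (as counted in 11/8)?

One eighth-note beat = 2 sixteenth notes.
Convert each value to sixteenth notes: sixteenth tied to eighth (sixteenth + eighth) = 3; quarter = 4; quarter tied to eighth (quarter + eighth) = 6; eighth = 2; sixteenth = 1; sixteenth note = 1; eighth tied to sixteenth (eighth + sixteenth) = 3; quarter note = 4; eighth tied to sixteenth (eighth + sixteenth) = 3; eighth tied to sixteenth (eighth + sixteenth) = 3.
Adding: 3 + 4 + 6 + 2 + 1 + 1 + 3 + 4 + 3 + 3 = 30.
30 ÷ 2 = 15 beats.

15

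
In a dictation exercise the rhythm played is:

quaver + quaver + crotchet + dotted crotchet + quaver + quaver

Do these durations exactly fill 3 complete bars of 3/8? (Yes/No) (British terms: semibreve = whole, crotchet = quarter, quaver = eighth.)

One bar of 3/8 = 3 eighth notes, so 3 bars = 9.
Each duration in eighth notes: quaver = 1; quaver = 1; crotchet = 2; dotted crotchet = 3; quaver = 1; quaver = 1.
Altogether 1 + 1 + 2 + 3 + 1 + 1 = 9.
9 equals 9, so the answer is Yes.

Yes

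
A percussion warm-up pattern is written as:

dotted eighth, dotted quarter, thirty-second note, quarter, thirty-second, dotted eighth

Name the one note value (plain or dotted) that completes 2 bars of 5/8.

2 bars of 5/8 = 40 thirty-second notes.
Express everything in thirty-second notes: dotted eighth = 6; dotted quarter = 12; thirty-second note = 1; quarter = 8; thirty-second = 1; dotted eighth = 6.
Sum: 6 + 12 + 1 + 8 + 1 + 6 = 34.
Remaining: 40 − 34 = 6 thirty-second notes, which is a dotted eighth note.

dotted eighth note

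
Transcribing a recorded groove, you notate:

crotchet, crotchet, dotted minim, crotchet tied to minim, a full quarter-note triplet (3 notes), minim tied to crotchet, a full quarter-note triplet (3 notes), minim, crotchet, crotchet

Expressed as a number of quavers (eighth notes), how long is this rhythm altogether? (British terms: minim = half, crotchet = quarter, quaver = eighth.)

Convert each value to eighth notes: crotchet = 2; crotchet = 2; dotted minim = 6; crotchet tied to minim (crotchet + minim) = 6; a full quarter-note triplet (3 notes) (three triplet quarters span one half) = 4; minim tied to crotchet (minim + crotchet) = 6; a full quarter-note triplet (3 notes) (three triplet quarters span one half) = 4; minim = 4; crotchet = 2; crotchet = 2.
Total: 2 + 2 + 6 + 6 + 4 + 6 + 4 + 4 + 2 + 2 = 38 eighth notes.

38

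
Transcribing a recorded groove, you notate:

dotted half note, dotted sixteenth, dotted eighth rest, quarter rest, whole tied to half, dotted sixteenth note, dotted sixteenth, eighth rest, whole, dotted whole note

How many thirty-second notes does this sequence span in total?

Each duration in thirty-second notes: dotted half note = 24; dotted sixteenth = 3; dotted eighth rest = 6; quarter rest = 8; whole tied to half (whole + half) = 48; dotted sixteenth note = 3; dotted sixteenth = 3; eighth rest = 4; whole = 32; dotted whole note = 48.
Total: 24 + 3 + 6 + 8 + 48 + 3 + 3 + 4 + 32 + 48 = 179 thirty-second notes.

179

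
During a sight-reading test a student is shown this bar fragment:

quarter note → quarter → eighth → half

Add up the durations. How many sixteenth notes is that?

Convert each value to sixteenth notes: quarter note = 4; quarter = 4; eighth = 2; half = 8.
Sum: 4 + 4 + 2 + 8 = 18 sixteenth notes.

18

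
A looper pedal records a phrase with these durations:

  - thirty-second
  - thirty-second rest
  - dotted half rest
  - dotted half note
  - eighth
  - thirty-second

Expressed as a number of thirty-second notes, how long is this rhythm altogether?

55

Convert each value to thirty-second notes: thirty-second = 1; thirty-second rest = 1; dotted half rest = 24; dotted half note = 24; eighth = 4; thirty-second = 1.
Total: 1 + 1 + 24 + 24 + 4 + 1 = 55 thirty-second notes.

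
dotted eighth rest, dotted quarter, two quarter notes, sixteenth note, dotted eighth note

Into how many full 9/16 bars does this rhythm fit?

2

One bar of 9/16 = 9 sixteenth notes.
Each duration in sixteenth notes: dotted eighth rest = 3; dotted quarter = 6; quarter note = 4; quarter note = 4; sixteenth note = 1; dotted eighth note = 3.
Adding: 3 + 6 + 4 + 4 + 1 + 3 = 21.
21 ÷ 9 = 2 complete bars with 3 left over.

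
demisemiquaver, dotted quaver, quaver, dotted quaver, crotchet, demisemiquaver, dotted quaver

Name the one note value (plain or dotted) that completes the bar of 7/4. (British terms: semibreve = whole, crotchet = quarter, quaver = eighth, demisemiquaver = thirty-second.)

dotted half note

The bar of 7/4 = 56 thirty-second notes.
Express everything in thirty-second notes: demisemiquaver = 1; dotted quaver = 6; quaver = 4; dotted quaver = 6; crotchet = 8; demisemiquaver = 1; dotted quaver = 6.
Adding: 1 + 6 + 4 + 6 + 8 + 1 + 6 = 32.
Remaining: 56 − 32 = 24 thirty-second notes, which is a dotted half note.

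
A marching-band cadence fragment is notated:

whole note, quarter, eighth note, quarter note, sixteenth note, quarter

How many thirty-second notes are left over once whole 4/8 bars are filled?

14

One bar of 4/8 = 8 sixteenth notes.
Each duration in sixteenth notes: whole note = 16; quarter = 4; eighth note = 2; quarter note = 4; sixteenth note = 1; quarter = 4.
Adding: 16 + 4 + 2 + 4 + 1 + 4 = 31.
31 ÷ 8 = 3 complete bars with 7 sixteenth notes remaining = 14 thirty-second notes.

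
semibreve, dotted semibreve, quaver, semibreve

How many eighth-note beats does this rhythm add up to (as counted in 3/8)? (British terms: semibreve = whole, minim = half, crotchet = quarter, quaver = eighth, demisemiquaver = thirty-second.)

One eighth-note beat = 2 sixteenth notes.
Each duration in sixteenth notes: semibreve = 16; dotted semibreve = 24; quaver = 2; semibreve = 16.
Altogether 16 + 24 + 2 + 16 = 58.
58 ÷ 2 = 29 beats.

29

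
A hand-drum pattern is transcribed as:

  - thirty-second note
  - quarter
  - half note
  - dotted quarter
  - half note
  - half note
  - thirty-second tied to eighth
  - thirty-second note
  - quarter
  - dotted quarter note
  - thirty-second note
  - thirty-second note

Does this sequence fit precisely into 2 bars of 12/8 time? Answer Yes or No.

No

One bar of 12/8 = 48 thirty-second notes, so 2 bars = 96.
Each duration in thirty-second notes: thirty-second note = 1; quarter = 8; half note = 16; dotted quarter = 12; half note = 16; half note = 16; thirty-second tied to eighth (thirty-second + eighth) = 5; thirty-second note = 1; quarter = 8; dotted quarter note = 12; thirty-second note = 1; thirty-second note = 1.
Altogether 1 + 8 + 16 + 12 + 16 + 16 + 5 + 1 + 8 + 12 + 1 + 1 = 97.
97 exceeds 96, so the answer is No.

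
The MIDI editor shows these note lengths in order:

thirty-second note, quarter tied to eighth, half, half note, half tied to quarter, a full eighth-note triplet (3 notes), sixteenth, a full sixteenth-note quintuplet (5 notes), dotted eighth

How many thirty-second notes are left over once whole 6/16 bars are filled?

One bar of 6/16 = 12 thirty-second notes.
Convert each value to thirty-second notes: thirty-second note = 1; quarter tied to eighth (quarter + eighth) = 12; half = 16; half note = 16; half tied to quarter (half + quarter) = 24; a full eighth-note triplet (3 notes) (three triplet eighths span one quarter) = 8; sixteenth = 2; a full sixteenth-note quintuplet (5 notes) (five quintuplet sixteenths span one quarter) = 8; dotted eighth = 6.
Adding: 1 + 12 + 16 + 16 + 24 + 8 + 2 + 8 + 6 = 93.
93 ÷ 12 = 7 complete bars with 9 thirty-second notes remaining.

9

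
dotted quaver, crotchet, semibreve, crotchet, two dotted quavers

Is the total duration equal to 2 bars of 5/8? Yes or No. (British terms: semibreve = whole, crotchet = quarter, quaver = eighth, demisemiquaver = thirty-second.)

One bar of 5/8 = 10 sixteenth notes, so 2 bars = 20.
Express everything in sixteenth notes: dotted quaver = 3; crotchet = 4; semibreve = 16; crotchet = 4; dotted quaver = 3; dotted quaver = 3.
Sum: 3 + 4 + 16 + 4 + 3 + 3 = 33.
33 exceeds 20, so the answer is No.

No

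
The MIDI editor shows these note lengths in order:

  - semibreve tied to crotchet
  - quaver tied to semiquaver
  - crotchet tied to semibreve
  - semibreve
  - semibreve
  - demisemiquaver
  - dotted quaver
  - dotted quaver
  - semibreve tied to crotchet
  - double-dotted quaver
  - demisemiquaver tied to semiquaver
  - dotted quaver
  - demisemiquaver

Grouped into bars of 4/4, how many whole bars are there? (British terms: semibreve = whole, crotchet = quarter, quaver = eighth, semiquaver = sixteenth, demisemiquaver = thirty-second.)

6

One bar of 4/4 = 32 thirty-second notes.
Convert each value to thirty-second notes: semibreve tied to crotchet (semibreve + crotchet) = 40; quaver tied to semiquaver (quaver + semiquaver) = 6; crotchet tied to semibreve (crotchet + semibreve) = 40; semibreve = 32; semibreve = 32; demisemiquaver = 1; dotted quaver = 6; dotted quaver = 6; semibreve tied to crotchet (semibreve + crotchet) = 40; double-dotted quaver = 7; demisemiquaver tied to semiquaver (demisemiquaver + semiquaver) = 3; dotted quaver = 6; demisemiquaver = 1.
Sum: 40 + 6 + 40 + 32 + 32 + 1 + 6 + 6 + 40 + 7 + 3 + 6 + 1 = 220.
220 ÷ 32 = 6 complete bars with 28 left over.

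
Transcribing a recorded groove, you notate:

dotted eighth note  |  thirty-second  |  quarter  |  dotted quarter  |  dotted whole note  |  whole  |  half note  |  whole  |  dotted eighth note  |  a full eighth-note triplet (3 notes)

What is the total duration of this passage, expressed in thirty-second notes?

169

Each duration in thirty-second notes: dotted eighth note = 6; thirty-second = 1; quarter = 8; dotted quarter = 12; dotted whole note = 48; whole = 32; half note = 16; whole = 32; dotted eighth note = 6; a full eighth-note triplet (3 notes) (three triplet eighths span one quarter) = 8.
Adding: 6 + 1 + 8 + 12 + 48 + 32 + 16 + 32 + 6 + 8 = 169 thirty-second notes.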